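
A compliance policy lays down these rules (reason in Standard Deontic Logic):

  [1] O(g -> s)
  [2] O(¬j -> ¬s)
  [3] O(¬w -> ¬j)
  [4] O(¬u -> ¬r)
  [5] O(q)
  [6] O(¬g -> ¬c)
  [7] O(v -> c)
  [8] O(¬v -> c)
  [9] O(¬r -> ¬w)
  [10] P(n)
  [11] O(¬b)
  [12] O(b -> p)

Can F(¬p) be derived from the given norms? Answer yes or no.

No

Premise 12 is O(b -> p), but O(b) is not derivable from the premises, so it does not yield O(p).
No other premise forces O(p). An ideal world satisfying every premise can still have ¬p true, so F(¬p) is not derivable.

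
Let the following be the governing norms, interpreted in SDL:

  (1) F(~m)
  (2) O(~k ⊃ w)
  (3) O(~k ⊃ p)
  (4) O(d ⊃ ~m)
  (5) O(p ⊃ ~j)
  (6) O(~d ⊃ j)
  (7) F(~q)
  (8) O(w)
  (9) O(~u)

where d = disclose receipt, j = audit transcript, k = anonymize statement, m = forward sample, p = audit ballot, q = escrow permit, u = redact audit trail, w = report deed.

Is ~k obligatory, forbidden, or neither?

F(~m) at premise 1 means O(m).
Premise 4 is O(d ⊃ ~m); contrapositively O(m ⊃ ~d). Since O(m) holds, K gives O(~d).
Applying K to premise 6 (O(~d ⊃ j)) and O(~d) yields O(j).
Premise 5 is O(p ⊃ ~j); contrapositively O(j ⊃ ~p). Since O(j) holds, K gives O(~p).
Premise 3 is O(~k ⊃ p); contrapositively O(~p ⊃ k). Since O(~p) holds, K gives O(k).
Premises 2, 7, 8, 9 do not contribute to this derivation.
Thus O(k), which is F(~k): ~k is forbidden.

Forbidden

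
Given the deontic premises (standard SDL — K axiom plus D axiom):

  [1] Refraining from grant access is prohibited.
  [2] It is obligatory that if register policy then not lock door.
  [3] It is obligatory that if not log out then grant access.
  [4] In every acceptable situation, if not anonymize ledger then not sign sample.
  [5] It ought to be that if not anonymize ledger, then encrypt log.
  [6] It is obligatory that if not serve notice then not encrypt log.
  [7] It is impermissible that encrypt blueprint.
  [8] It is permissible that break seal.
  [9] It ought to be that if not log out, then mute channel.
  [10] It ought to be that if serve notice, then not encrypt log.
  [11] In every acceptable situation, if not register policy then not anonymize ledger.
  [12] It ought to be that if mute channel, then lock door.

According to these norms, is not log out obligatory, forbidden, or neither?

Premises 6 and 10 cover both cases: O(¬serve_notice → ¬encrypt_log) and O(serve_notice → ¬encrypt_log). Since ¬serve_notice ∨ serve_notice is a tautology, O(¬encrypt_log) follows.
Premise 5 is O(¬anonymize_ledger → encrypt_log); contrapositively O(¬encrypt_log → anonymize_ledger). Since O(¬encrypt_log) holds, K gives O(anonymize_ledger).
The contrapositive of premise 11 (O(¬register_policy → ¬anonymize_ledger)) is O(anonymize_ledger → register_policy), and O(anonymize_ledger) is already established, so O(register_policy).
With premise 2, O(register_policy → ¬lock_door), the K-axiom yields O(¬lock_door).
Premise 12 is O(mute_channel → lock_door); contrapositively O(¬lock_door → ¬mute_channel). Since O(¬lock_door) holds, K gives O(¬mute_channel).
Premise 9 is O(¬log_out → mute_channel); contrapositively O(¬mute_channel → log_out). Since O(¬mute_channel) holds, K gives O(log_out).
Premises 1, 3, 4, 7, 8 do not contribute to this derivation.
Thus O(log_out), which is F(¬log_out): ¬log_out is forbidden.

Forbidden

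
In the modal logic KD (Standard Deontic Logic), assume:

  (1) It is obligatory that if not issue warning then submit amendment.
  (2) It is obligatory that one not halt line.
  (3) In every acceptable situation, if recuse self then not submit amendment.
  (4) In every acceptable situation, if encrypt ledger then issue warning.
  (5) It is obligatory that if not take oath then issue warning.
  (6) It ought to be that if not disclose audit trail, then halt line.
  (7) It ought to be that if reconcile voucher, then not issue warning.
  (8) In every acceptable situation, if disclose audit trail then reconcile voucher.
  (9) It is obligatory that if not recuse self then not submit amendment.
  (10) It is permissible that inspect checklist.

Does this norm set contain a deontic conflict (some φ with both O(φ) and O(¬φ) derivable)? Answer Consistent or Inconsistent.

By case analysis on ¬recuse_self: premise 9 gives O(¬recuse_self → ¬submit_amendment) and premise 3 gives O(recuse_self → ¬submit_amendment), so O(¬submit_amendment) either way.
Premise 1 is O(¬issue_warning → submit_amendment); contrapositively O(¬submit_amendment → issue_warning). Since O(¬submit_amendment) holds, K gives O(issue_warning).
Premise 7 is O(reconcile_voucher → ¬issue_warning); contrapositively O(issue_warning → ¬reconcile_voucher). Since O(issue_warning) holds, K gives O(¬reconcile_voucher).
Premise 8, O(disclose_audit_trail → reconcile_voucher), contraposes to O(¬reconcile_voucher → ¬disclose_audit_trail); with O(¬reconcile_voucher) we get O(¬disclose_audit_trail).
With premise 6, O(¬disclose_audit_trail → halt_line), the K-axiom yields O(halt_line).
But premise 2 directly asserts O(¬halt_line).
We now have both O(halt_line) and O(¬halt_line) — halt_line is simultaneously obligatory and forbidden, violating the D-axiom.

Inconsistent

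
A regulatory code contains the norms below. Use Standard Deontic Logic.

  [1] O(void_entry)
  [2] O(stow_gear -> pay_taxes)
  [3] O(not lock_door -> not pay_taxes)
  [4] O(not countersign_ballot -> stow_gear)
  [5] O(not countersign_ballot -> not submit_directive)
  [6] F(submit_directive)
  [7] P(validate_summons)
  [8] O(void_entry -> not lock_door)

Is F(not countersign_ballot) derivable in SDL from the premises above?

From premise 1 we have O(void_entry).
With premise 8, O(void_entry -> not lock_door), the K-axiom yields O(not lock_door).
Applying K to premise 3 (O(not lock_door -> not pay_taxes)) and O(not lock_door) yields O(not pay_taxes).
Premise 2 is O(stow_gear -> pay_taxes); contrapositively O(not pay_taxes -> not stow_gear). Since O(not pay_taxes) holds, K gives O(not stow_gear).
The contrapositive of premise 4 (O(not countersign_ballot -> stow_gear)) is O(not stow_gear -> countersign_ballot), and O(not stow_gear) is already established, so O(countersign_ballot).
Premises 5, 6, 7 do not contribute to this derivation.
So O(countersign_ballot) holds, i.e. F(not countersign_ballot). The claim follows.

Yes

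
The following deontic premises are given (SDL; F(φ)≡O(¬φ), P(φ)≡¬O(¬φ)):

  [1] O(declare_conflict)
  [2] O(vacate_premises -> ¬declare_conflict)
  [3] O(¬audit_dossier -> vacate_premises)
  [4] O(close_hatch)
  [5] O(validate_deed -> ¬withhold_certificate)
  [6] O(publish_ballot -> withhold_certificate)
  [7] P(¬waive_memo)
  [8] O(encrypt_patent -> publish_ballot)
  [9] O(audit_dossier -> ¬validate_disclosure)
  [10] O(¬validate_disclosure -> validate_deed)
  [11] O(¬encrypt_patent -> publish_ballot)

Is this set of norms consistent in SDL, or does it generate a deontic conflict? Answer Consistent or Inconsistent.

By case analysis on encrypt_patent: premise 8 gives O(encrypt_patent -> publish_ballot) and premise 11 gives O(¬encrypt_patent -> publish_ballot), so O(publish_ballot) either way.
Premise 6 is O(publish_ballot -> withhold_certificate); since O(publish_ballot), deontic closure gives O(withhold_certificate).
Premise 5, O(validate_deed -> ¬withhold_certificate), contraposes to O(withhold_certificate -> ¬validate_deed); with O(withhold_certificate) we get O(¬validate_deed).
Premise 10, O(¬validate_disclosure -> validate_deed), contraposes to O(¬validate_deed -> validate_disclosure); with O(¬validate_deed) we get O(validate_disclosure).
The contrapositive of premise 9 (O(audit_dossier -> ¬validate_disclosure)) is O(validate_disclosure -> ¬audit_dossier), and O(validate_disclosure) is already established, so O(¬audit_dossier).
Premise 3 is O(¬audit_dossier -> vacate_premises); since O(¬audit_dossier), deontic closure gives O(vacate_premises).
Applying K to premise 2 (O(vacate_premises -> ¬declare_conflict)) and O(vacate_premises) yields O(¬declare_conflict).
But premise 1 directly asserts O(declare_conflict).
We now have both O(¬declare_conflict) and O(declare_conflict) — declare_conflict is simultaneously obligatory and forbidden, violating the D-axiom.

Inconsistent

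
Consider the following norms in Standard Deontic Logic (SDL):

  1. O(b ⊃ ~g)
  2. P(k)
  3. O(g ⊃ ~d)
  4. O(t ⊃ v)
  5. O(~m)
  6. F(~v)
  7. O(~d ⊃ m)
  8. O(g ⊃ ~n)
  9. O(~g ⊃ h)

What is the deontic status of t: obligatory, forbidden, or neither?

Premise 4 is O(t ⊃ v); even if O(v) held, inferring O(t) would be affirming the consequent — invalid.
No premise or chain of K-axiom applications forces O(t), and none forces O(~t). So t is neither obligatory nor forbidden under these norms.

Neither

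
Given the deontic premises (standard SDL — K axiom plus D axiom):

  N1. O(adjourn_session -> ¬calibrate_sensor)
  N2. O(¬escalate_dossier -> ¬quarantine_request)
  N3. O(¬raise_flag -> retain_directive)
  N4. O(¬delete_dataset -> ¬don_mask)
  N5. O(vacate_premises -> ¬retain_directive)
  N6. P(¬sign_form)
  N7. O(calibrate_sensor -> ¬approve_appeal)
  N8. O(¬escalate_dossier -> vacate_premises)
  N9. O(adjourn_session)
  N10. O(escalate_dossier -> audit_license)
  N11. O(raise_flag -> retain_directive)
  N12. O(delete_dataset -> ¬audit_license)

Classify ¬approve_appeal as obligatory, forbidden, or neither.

Neither

Premise 7 is O(calibrate_sensor -> ¬approve_appeal), but O(calibrate_sensor) is not derivable from the premises, so it does not yield O(¬approve_appeal).
No premise or chain of K-axiom applications forces O(¬approve_appeal), and none forces O(approve_appeal). So ¬approve_appeal is neither obligatory nor forbidden under these norms.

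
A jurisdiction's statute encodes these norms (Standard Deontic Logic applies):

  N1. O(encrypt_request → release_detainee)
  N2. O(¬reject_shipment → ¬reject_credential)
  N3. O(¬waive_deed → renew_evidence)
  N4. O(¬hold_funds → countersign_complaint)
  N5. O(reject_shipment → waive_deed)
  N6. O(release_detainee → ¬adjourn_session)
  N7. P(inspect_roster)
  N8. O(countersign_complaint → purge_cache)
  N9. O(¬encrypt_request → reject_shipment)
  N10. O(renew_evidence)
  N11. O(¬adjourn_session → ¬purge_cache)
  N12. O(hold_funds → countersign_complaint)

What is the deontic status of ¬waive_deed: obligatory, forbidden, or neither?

Forbidden

By case analysis on ¬hold_funds: premise 4 gives O(¬hold_funds → countersign_complaint) and premise 12 gives O(hold_funds → countersign_complaint), so O(countersign_complaint) either way.
With premise 8, O(countersign_complaint → purge_cache), the K-axiom yields O(purge_cache).
Premise 11 is O(¬adjourn_session → ¬purge_cache); contrapositively O(purge_cache → adjourn_session). Since O(purge_cache) holds, K gives O(adjourn_session).
Premise 6, O(release_detainee → ¬adjourn_session), contraposes to O(adjourn_session → ¬release_detainee); with O(adjourn_session) we get O(¬release_detainee).
The contrapositive of premise 1 (O(encrypt_request → release_detainee)) is O(¬release_detainee → ¬encrypt_request), and O(¬release_detainee) is already established, so O(¬encrypt_request).
With premise 9, O(¬encrypt_request → reject_shipment), the K-axiom yields O(reject_shipment).
Applying K to premise 5 (O(reject_shipment → waive_deed)) and O(reject_shipment) yields O(waive_deed).
Premises 2, 3, 7, 10 do not contribute to this derivation.
Thus O(waive_deed), which is F(¬waive_deed): ¬waive_deed is forbidden.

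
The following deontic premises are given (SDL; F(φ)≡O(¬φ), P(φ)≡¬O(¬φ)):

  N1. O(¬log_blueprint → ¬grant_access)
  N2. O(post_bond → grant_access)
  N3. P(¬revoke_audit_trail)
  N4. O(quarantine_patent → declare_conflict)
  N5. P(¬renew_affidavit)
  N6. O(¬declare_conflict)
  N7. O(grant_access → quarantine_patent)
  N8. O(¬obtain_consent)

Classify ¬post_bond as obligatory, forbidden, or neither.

Obligatory

Premise 6 gives O(¬declare_conflict).
Premise 4 is O(quarantine_patent → declare_conflict); contrapositively O(¬declare_conflict → ¬quarantine_patent). Since O(¬declare_conflict) holds, K gives O(¬quarantine_patent).
Premise 7 is O(grant_access → quarantine_patent); contrapositively O(¬quarantine_patent → ¬grant_access). Since O(¬quarantine_patent) holds, K gives O(¬grant_access).
Premise 2 is O(post_bond → grant_access); contrapositively O(¬grant_access → ¬post_bond). Since O(¬grant_access) holds, K gives O(¬post_bond).
Premises 1, 3, 5, 8 do not contribute to this derivation.
Hence ¬post_bond is obligatory.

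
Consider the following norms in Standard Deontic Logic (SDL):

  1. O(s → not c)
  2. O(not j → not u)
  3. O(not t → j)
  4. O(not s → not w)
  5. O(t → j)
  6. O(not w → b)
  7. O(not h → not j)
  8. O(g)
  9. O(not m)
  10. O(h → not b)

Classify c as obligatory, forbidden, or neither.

By case analysis on t: premise 5 gives O(t → j) and premise 3 gives O(not t → j), so O(j) either way.
Premise 7, O(not h → not j), contraposes to O(j → h); with O(j) we get O(h).
Applying K to premise 10 (O(h → not b)) and O(h) yields O(not b).
The contrapositive of premise 6 (O(not w → b)) is O(not b → w), and O(not b) is already established, so O(w).
Premise 4 is O(not s → not w); contrapositively O(w → s). Since O(w) holds, K gives O(s).
With premise 1, O(s → not c), the K-axiom yields O(not c).
Premises 2, 8, 9 do not contribute to this derivation.
Thus O(not c), which is F(c): c is forbidden.

Forbidden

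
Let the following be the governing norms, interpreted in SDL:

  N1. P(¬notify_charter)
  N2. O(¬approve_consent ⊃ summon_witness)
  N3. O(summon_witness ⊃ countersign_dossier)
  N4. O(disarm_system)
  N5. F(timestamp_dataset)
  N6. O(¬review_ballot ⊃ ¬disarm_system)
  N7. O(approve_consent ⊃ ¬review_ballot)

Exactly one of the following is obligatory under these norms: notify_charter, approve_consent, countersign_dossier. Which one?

countersign_dossier

Premise 4 states O(disarm_system) outright.
The contrapositive of premise 6 (O(¬review_ballot ⊃ ¬disarm_system)) is O(disarm_system ⊃ review_ballot), and O(disarm_system) is already established, so O(review_ballot).
The contrapositive of premise 7 (O(approve_consent ⊃ ¬review_ballot)) is O(review_ballot ⊃ ¬approve_consent), and O(review_ballot) is already established, so O(¬approve_consent).
Applying K to premise 2 (O(¬approve_consent ⊃ summon_witness)) and O(¬approve_consent) yields O(summon_witness).
Applying K to premise 3 (O(summon_witness ⊃ countersign_dossier)) and O(summon_witness) yields O(countersign_dossier).
So O(countersign_dossier) holds — countersign_dossier is obligatory. None of the other listed options is made obligatory by any chain of premises.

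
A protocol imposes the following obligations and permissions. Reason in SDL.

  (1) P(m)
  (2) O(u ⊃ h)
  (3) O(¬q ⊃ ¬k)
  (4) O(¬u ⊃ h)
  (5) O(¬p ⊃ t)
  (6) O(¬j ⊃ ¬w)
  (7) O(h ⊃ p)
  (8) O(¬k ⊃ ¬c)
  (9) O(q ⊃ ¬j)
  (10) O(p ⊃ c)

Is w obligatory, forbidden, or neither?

Forbidden

Premises 2 and 4 are O(u ⊃ h) and O(¬u ⊃ h); every ideal world satisfies u or ¬u, so in either case h holds — hence O(h).
From O(h) and premise 7, O(h ⊃ p), we obtain O(p).
Premise 10 is O(p ⊃ c); since O(p), deontic closure gives O(c).
Premise 8 is O(¬k ⊃ ¬c); contrapositively O(c ⊃ k). Since O(c) holds, K gives O(k).
The contrapositive of premise 3 (O(¬q ⊃ ¬k)) is O(k ⊃ q), and O(k) is already established, so O(q).
From O(q) and premise 9, O(q ⊃ ¬j), we obtain O(¬j).
Applying K to premise 6 (O(¬j ⊃ ¬w)) and O(¬j) yields O(¬w).
Premises 1, 5 do not contribute to this derivation.
Thus O(¬w), which is F(w): w is forbidden.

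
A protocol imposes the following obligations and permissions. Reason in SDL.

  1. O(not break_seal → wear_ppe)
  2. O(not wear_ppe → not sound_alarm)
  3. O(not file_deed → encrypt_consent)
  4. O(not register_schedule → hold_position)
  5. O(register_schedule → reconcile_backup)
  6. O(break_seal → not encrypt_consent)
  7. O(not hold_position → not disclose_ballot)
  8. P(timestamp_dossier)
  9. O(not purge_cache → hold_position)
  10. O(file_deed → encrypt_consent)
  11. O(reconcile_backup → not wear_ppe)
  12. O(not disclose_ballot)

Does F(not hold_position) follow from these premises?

Premises 10 and 3 cover both cases: O(file_deed → encrypt_consent) and O(not file_deed → encrypt_consent). Since file_deed ∨ not file_deed is a tautology, O(encrypt_consent) follows.
Premise 6 is O(break_seal → not encrypt_consent); contrapositively O(encrypt_consent → not break_seal). Since O(encrypt_consent) holds, K gives O(not break_seal).
From O(not break_seal) and premise 1, O(not break_seal → wear_ppe), we obtain O(wear_ppe).
The contrapositive of premise 11 (O(reconcile_backup → not wear_ppe)) is O(wear_ppe → not reconcile_backup), and O(wear_ppe) is already established, so O(not reconcile_backup).
The contrapositive of premise 5 (O(register_schedule → reconcile_backup)) is O(not reconcile_backup → not register_schedule), and O(not reconcile_backup) is already established, so O(not register_schedule).
Applying K to premise 4 (O(not register_schedule → hold_position)) and O(not register_schedule) yields O(hold_position).
Premises 2, 7, 8, 9, 12 do not contribute to this derivation.
So O(hold_position) holds, i.e. F(not hold_position). The claim follows.

Yes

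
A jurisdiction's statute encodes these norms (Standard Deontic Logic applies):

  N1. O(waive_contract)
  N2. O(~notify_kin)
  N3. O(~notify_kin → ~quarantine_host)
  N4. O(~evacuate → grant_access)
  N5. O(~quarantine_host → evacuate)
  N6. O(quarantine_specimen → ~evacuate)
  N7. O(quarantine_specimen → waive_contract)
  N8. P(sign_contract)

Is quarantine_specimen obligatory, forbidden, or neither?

Forbidden

Premise 2 states O(~notify_kin) outright.
With premise 3, O(~notify_kin → ~quarantine_host), the K-axiom yields O(~quarantine_host).
With premise 5, O(~quarantine_host → evacuate), the K-axiom yields O(evacuate).
Premise 6, O(quarantine_specimen → ~evacuate), contraposes to O(evacuate → ~quarantine_specimen); with O(evacuate) we get O(~quarantine_specimen).
Premises 1, 4, 7, 8 do not contribute to this derivation.
Thus O(~quarantine_specimen), which is F(quarantine_specimen): quarantine_specimen is forbidden.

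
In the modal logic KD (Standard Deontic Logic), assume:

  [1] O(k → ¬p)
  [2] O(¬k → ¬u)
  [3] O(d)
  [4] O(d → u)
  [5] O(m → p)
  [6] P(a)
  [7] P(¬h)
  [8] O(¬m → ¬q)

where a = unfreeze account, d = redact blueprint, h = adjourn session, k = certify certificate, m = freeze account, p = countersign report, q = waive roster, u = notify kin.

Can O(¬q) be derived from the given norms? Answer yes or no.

From premise 3 we have O(d).
Premise 4 is O(d → u); since O(d), deontic closure gives O(u).
The contrapositive of premise 2 (O(¬k → ¬u)) is O(u → k), and O(u) is already established, so O(k).
Premise 1 is O(k → ¬p); since O(k), deontic closure gives O(¬p).
Premise 5 is O(m → p); contrapositively O(¬p → ¬m). Since O(¬p) holds, K gives O(¬m).
Applying K to premise 8 (O(¬m → ¬q)) and O(¬m) yields O(¬q).
Premises 6, 7 do not contribute to this derivation.
So O(¬q) follows.

Yes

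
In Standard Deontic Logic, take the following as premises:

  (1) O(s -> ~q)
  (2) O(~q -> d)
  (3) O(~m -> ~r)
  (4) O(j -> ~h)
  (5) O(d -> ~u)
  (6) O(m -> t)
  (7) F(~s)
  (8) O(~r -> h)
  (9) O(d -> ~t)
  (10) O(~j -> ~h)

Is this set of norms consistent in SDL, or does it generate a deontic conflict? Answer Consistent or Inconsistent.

Inconsistent

By case analysis on j: premise 4 gives O(j -> ~h) and premise 10 gives O(~j -> ~h), so O(~h) either way.
The contrapositive of premise 8 (O(~r -> h)) is O(~h -> r), and O(~h) is already established, so O(r).
The contrapositive of premise 3 (O(~m -> ~r)) is O(r -> m), and O(r) is already established, so O(m).
Premise 6 is O(m -> t); since O(m), deontic closure gives O(t).
Premise 9, O(d -> ~t), contraposes to O(t -> ~d); with O(t) we get O(~d).
The contrapositive of premise 2 (O(~q -> d)) is O(~d -> q), and O(~d) is already established, so O(q).
The contrapositive of premise 1 (O(s -> ~q)) is O(q -> ~s), and O(q) is already established, so O(~s).
But premise 7, F(~s), means O(s).
We now have both O(~s) and O(s) — s is simultaneously obligatory and forbidden, violating the D-axiom.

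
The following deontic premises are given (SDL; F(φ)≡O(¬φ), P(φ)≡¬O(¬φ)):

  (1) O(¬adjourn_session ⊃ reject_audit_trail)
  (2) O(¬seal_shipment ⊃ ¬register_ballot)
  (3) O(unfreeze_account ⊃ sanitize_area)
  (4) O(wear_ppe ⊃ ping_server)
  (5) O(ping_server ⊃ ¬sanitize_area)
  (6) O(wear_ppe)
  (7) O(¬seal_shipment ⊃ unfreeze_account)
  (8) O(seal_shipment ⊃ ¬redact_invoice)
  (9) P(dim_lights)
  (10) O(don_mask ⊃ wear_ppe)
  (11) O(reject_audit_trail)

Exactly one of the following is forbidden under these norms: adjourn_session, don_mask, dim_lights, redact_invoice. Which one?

redact_invoice

Premise 6 gives O(wear_ppe).
With premise 4, O(wear_ppe ⊃ ping_server), the K-axiom yields O(ping_server).
Premise 5 is O(ping_server ⊃ ¬sanitize_area); since O(ping_server), deontic closure gives O(¬sanitize_area).
Premise 3 is O(unfreeze_account ⊃ sanitize_area); contrapositively O(¬sanitize_area ⊃ ¬unfreeze_account). Since O(¬sanitize_area) holds, K gives O(¬unfreeze_account).
The contrapositive of premise 7 (O(¬seal_shipment ⊃ unfreeze_account)) is O(¬unfreeze_account ⊃ seal_shipment), and O(¬unfreeze_account) is already established, so O(seal_shipment).
Applying K to premise 8 (O(seal_shipment ⊃ ¬redact_invoice)) and O(seal_shipment) yields O(¬redact_invoice).
So O(¬redact_invoice) holds, i.e. redact_invoice is forbidden. None of the other listed options is forbidden under the premises.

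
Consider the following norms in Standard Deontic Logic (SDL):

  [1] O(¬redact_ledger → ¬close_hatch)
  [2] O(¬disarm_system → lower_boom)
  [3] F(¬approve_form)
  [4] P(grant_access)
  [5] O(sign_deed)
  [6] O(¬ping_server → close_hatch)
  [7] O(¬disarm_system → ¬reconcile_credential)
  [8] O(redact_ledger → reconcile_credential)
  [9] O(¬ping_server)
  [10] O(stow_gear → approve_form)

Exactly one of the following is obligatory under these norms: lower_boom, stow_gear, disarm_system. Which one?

disarm_system

Premise 9 gives O(¬ping_server).
Applying K to premise 6 (O(¬ping_server → close_hatch)) and O(¬ping_server) yields O(close_hatch).
Premise 1 is O(¬redact_ledger → ¬close_hatch); contrapositively O(close_hatch → redact_ledger). Since O(close_hatch) holds, K gives O(redact_ledger).
With premise 8, O(redact_ledger → reconcile_credential), the K-axiom yields O(reconcile_credential).
The contrapositive of premise 7 (O(¬disarm_system → ¬reconcile_credential)) is O(reconcile_credential → disarm_system), and O(reconcile_credential) is already established, so O(disarm_system).
So O(disarm_system) holds — disarm_system is obligatory. None of the other listed options is made obligatory by any chain of premises.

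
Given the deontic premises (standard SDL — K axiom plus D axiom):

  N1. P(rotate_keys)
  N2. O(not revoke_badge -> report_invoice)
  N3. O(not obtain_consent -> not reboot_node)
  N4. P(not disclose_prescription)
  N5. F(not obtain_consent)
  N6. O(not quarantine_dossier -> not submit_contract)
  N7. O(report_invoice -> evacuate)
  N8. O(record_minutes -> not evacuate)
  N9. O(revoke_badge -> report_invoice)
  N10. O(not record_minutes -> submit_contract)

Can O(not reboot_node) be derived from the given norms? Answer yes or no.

No

Premise 3 is O(not obtain_consent -> not reboot_node), but O(not obtain_consent) is not derivable from the premises, so it does not yield O(not reboot_node).
No other premise forces O(not reboot_node). An ideal world satisfying every premise can still have not reboot_node false, so O(not reboot_node) is not derivable.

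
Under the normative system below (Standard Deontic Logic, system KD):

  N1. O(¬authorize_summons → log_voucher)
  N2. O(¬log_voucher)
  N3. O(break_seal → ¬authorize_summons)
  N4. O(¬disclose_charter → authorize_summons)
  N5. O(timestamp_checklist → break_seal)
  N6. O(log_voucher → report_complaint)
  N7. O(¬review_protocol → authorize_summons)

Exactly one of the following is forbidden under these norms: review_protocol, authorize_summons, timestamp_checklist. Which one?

From premise 2 we have O(¬log_voucher).
Premise 1 is O(¬authorize_summons → log_voucher); contrapositively O(¬log_voucher → authorize_summons). Since O(¬log_voucher) holds, K gives O(authorize_summons).
Premise 3, O(break_seal → ¬authorize_summons), contraposes to O(authorize_summons → ¬break_seal); with O(authorize_summons) we get O(¬break_seal).
Premise 5 is O(timestamp_checklist → break_seal); contrapositively O(¬break_seal → ¬timestamp_checklist). Since O(¬break_seal) holds, K gives O(¬timestamp_checklist).
So O(¬timestamp_checklist) holds, i.e. timestamp_checklist is forbidden. None of the other listed options is forbidden under the premises.

timestamp_checklist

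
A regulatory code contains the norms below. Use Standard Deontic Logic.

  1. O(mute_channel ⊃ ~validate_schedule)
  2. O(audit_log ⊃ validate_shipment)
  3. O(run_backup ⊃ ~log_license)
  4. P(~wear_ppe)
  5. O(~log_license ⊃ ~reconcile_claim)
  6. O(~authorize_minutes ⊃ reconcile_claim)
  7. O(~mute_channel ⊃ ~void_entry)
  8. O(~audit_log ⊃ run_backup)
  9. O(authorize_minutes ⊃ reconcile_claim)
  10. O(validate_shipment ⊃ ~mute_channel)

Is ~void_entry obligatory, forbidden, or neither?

Obligatory

Premises 6 and 9 cover both cases: O(~authorize_minutes ⊃ reconcile_claim) and O(authorize_minutes ⊃ reconcile_claim). Since ~authorize_minutes ∨ authorize_minutes is a tautology, O(reconcile_claim) follows.
Premise 5 is O(~log_license ⊃ ~reconcile_claim); contrapositively O(reconcile_claim ⊃ log_license). Since O(reconcile_claim) holds, K gives O(log_license).
Premise 3 is O(run_backup ⊃ ~log_license); contrapositively O(log_license ⊃ ~run_backup). Since O(log_license) holds, K gives O(~run_backup).
The contrapositive of premise 8 (O(~audit_log ⊃ run_backup)) is O(~run_backup ⊃ audit_log), and O(~run_backup) is already established, so O(audit_log).
With premise 2, O(audit_log ⊃ validate_shipment), the K-axiom yields O(validate_shipment).
Premise 10 is O(validate_shipment ⊃ ~mute_channel); since O(validate_shipment), deontic closure gives O(~mute_channel).
With premise 7, O(~mute_channel ⊃ ~void_entry), the K-axiom yields O(~void_entry).
Premises 1, 4 do not contribute to this derivation.
Hence ~void_entry is obligatory.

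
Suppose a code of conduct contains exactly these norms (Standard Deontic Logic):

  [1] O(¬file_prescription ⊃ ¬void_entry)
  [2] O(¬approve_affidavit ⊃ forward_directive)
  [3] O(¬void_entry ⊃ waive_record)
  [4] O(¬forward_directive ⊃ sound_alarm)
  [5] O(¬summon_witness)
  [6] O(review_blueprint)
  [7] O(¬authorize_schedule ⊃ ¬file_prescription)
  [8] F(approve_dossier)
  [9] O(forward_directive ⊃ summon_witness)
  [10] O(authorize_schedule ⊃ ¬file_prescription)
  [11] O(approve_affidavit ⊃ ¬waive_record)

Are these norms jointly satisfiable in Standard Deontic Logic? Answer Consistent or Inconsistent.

Inconsistent

Premises 10 and 7 are O(authorize_schedule ⊃ ¬file_prescription) and O(¬authorize_schedule ⊃ ¬file_prescription); every ideal world satisfies authorize_schedule or ¬authorize_schedule, so in either case ¬file_prescription holds — hence O(¬file_prescription).
Applying K to premise 1 (O(¬file_prescription ⊃ ¬void_entry)) and O(¬file_prescription) yields O(¬void_entry).
From O(¬void_entry) and premise 3, O(¬void_entry ⊃ waive_record), we obtain O(waive_record).
The contrapositive of premise 11 (O(approve_affidavit ⊃ ¬waive_record)) is O(waive_record ⊃ ¬approve_affidavit), and O(waive_record) is already established, so O(¬approve_affidavit).
Applying K to premise 2 (O(¬approve_affidavit ⊃ forward_directive)) and O(¬approve_affidavit) yields O(forward_directive).
Premise 9 is O(forward_directive ⊃ summon_witness); since O(forward_directive), deontic closure gives O(summon_witness).
But premise 5 directly asserts O(¬summon_witness).
We now have both O(summon_witness) and O(¬summon_witness) — summon_witness is simultaneously obligatory and forbidden, violating the D-axiom.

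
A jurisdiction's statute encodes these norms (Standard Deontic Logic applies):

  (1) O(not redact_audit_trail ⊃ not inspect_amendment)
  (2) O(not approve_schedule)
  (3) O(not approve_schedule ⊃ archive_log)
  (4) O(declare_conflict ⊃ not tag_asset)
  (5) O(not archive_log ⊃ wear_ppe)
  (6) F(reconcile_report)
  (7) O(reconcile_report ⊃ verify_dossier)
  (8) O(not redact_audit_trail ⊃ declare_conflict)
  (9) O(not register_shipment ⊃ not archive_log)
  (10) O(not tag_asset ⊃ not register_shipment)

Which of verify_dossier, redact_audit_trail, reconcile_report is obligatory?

redact_audit_trail

Premise 2 gives O(not approve_schedule).
Applying K to premise 3 (O(not approve_schedule ⊃ archive_log)) and O(not approve_schedule) yields O(archive_log).
The contrapositive of premise 9 (O(not register_shipment ⊃ not archive_log)) is O(archive_log ⊃ register_shipment), and O(archive_log) is already established, so O(register_shipment).
The contrapositive of premise 10 (O(not tag_asset ⊃ not register_shipment)) is O(register_shipment ⊃ tag_asset), and O(register_shipment) is already established, so O(tag_asset).
The contrapositive of premise 4 (O(declare_conflict ⊃ not tag_asset)) is O(tag_asset ⊃ not declare_conflict), and O(tag_asset) is already established, so O(not declare_conflict).
The contrapositive of premise 8 (O(not redact_audit_trail ⊃ declare_conflict)) is O(not declare_conflict ⊃ redact_audit_trail), and O(not declare_conflict) is already established, so O(redact_audit_trail).
So O(redact_audit_trail) holds — redact_audit_trail is obligatory. None of the other listed options is made obligatory by any chain of premises.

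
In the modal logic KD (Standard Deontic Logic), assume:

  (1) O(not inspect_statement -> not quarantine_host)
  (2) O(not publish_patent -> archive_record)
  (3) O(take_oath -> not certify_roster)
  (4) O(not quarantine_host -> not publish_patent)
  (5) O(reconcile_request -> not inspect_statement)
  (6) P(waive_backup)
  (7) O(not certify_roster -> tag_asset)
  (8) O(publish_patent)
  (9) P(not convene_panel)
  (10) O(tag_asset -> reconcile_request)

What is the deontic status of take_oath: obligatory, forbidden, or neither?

From premise 8 we have O(publish_patent).
Premise 4, O(not quarantine_host -> not publish_patent), contraposes to O(publish_patent -> quarantine_host); with O(publish_patent) we get O(quarantine_host).
The contrapositive of premise 1 (O(not inspect_statement -> not quarantine_host)) is O(quarantine_host -> inspect_statement), and O(quarantine_host) is already established, so O(inspect_statement).
The contrapositive of premise 5 (O(reconcile_request -> not inspect_statement)) is O(inspect_statement -> not reconcile_request), and O(inspect_statement) is already established, so O(not reconcile_request).
Premise 10, O(tag_asset -> reconcile_request), contraposes to O(not reconcile_request -> not tag_asset); with O(not reconcile_request) we get O(not tag_asset).
The contrapositive of premise 7 (O(not certify_roster -> tag_asset)) is O(not tag_asset -> certify_roster), and O(not tag_asset) is already established, so O(certify_roster).
Premise 3, O(take_oath -> not certify_roster), contraposes to O(certify_roster -> not take_oath); with O(certify_roster) we get O(not take_oath).
Premises 2, 6, 9 do not contribute to this derivation.
Thus O(not take_oath), which is F(take_oath): take_oath is forbidden.

Forbidden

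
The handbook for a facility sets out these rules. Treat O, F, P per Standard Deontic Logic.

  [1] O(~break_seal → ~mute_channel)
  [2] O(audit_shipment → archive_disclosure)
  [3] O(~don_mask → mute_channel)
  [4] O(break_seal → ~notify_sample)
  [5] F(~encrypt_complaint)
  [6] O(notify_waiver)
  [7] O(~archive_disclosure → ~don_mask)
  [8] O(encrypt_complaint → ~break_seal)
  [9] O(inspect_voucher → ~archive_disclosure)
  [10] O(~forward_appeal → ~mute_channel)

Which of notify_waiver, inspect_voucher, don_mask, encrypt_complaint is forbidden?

inspect_voucher

Premise 5, F(~encrypt_complaint), is equivalent to O(encrypt_complaint).
Applying K to premise 8 (O(encrypt_complaint → ~break_seal)) and O(encrypt_complaint) yields O(~break_seal).
Premise 1 is O(~break_seal → ~mute_channel); since O(~break_seal), deontic closure gives O(~mute_channel).
Premise 3 is O(~don_mask → mute_channel); contrapositively O(~mute_channel → don_mask). Since O(~mute_channel) holds, K gives O(don_mask).
Premise 7, O(~archive_disclosure → ~don_mask), contraposes to O(don_mask → archive_disclosure); with O(don_mask) we get O(archive_disclosure).
Premise 9, O(inspect_voucher → ~archive_disclosure), contraposes to O(archive_disclosure → ~inspect_voucher); with O(archive_disclosure) we get O(~inspect_voucher).
So O(~inspect_voucher) holds, i.e. inspect_voucher is forbidden. None of the other listed options is forbidden under the premises.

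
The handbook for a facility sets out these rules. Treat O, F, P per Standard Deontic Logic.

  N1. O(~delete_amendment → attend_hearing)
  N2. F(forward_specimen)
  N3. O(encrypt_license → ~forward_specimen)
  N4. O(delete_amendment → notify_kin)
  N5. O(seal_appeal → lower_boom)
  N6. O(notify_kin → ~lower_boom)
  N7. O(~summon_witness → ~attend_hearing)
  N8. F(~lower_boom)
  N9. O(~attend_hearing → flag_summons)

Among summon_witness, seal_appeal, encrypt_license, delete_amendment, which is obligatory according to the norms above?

Premise 8, F(~lower_boom), is equivalent to O(lower_boom).
Premise 6, O(notify_kin → ~lower_boom), contraposes to O(lower_boom → ~notify_kin); with O(lower_boom) we get O(~notify_kin).
Premise 4, O(delete_amendment → notify_kin), contraposes to O(~notify_kin → ~delete_amendment); with O(~notify_kin) we get O(~delete_amendment).
With premise 1, O(~delete_amendment → attend_hearing), the K-axiom yields O(attend_hearing).
Premise 7, O(~summon_witness → ~attend_hearing), contraposes to O(attend_hearing → summon_witness); with O(attend_hearing) we get O(summon_witness).
So O(summon_witness) holds — summon_witness is obligatory. None of the other listed options is made obligatory by any chain of premises.

summon_witness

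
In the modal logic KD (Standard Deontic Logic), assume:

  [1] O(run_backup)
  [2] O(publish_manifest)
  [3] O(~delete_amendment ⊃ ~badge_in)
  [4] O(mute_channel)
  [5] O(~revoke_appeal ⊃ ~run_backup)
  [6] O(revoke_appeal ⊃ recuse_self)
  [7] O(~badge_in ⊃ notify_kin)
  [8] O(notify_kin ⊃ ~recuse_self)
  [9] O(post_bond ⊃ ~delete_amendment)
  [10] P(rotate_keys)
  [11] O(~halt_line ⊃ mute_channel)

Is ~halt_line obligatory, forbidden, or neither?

Neither

Premise 11 is O(~halt_line ⊃ mute_channel); even if O(mute_channel) held, inferring O(~halt_line) would be affirming the consequent — invalid.
No premise or chain of K-axiom applications forces O(~halt_line), and none forces O(halt_line). So ~halt_line is neither obligatory nor forbidden under these norms.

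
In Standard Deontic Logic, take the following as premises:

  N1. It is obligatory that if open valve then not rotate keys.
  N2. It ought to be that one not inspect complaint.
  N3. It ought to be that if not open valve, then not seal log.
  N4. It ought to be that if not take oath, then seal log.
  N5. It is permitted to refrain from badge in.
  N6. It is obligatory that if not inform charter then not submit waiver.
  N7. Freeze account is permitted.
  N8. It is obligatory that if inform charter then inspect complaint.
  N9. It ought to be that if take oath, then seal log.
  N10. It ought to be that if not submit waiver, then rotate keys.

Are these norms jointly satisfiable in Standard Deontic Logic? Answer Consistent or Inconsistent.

Premises 9 and 4 cover both cases: O(take_oath → seal_log) and O(¬take_oath → seal_log). Since take_oath ∨ ¬take_oath is a tautology, O(seal_log) follows.
Premise 3 is O(¬open_valve → ¬seal_log); contrapositively O(seal_log → open_valve). Since O(seal_log) holds, K gives O(open_valve).
With premise 1, O(open_valve → ¬rotate_keys), the K-axiom yields O(¬rotate_keys).
The contrapositive of premise 10 (O(¬submit_waiver → rotate_keys)) is O(¬rotate_keys → submit_waiver), and O(¬rotate_keys) is already established, so O(submit_waiver).
Premise 6, O(¬inform_charter → ¬submit_waiver), contraposes to O(submit_waiver → inform_charter); with O(submit_waiver) we get O(inform_charter).
With premise 8, O(inform_charter → inspect_complaint), the K-axiom yields O(inspect_complaint).
Yet premise 2 states O(¬inspect_complaint).
We now have both O(inspect_complaint) and O(¬inspect_complaint) — inspect_complaint is simultaneously obligatory and forbidden, violating the D-axiom.

Inconsistent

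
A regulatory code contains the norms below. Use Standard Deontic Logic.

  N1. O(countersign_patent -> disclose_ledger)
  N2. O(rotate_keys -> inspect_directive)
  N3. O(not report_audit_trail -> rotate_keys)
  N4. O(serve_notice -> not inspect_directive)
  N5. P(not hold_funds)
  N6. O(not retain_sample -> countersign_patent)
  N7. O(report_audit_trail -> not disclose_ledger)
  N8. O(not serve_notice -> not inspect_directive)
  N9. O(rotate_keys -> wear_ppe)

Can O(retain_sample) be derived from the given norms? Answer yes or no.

By case analysis on serve_notice: premise 4 gives O(serve_notice -> not inspect_directive) and premise 8 gives O(not serve_notice -> not inspect_directive), so O(not inspect_directive) either way.
Premise 2 is O(rotate_keys -> inspect_directive); contrapositively O(not inspect_directive -> not rotate_keys). Since O(not inspect_directive) holds, K gives O(not rotate_keys).
Premise 3 is O(not report_audit_trail -> rotate_keys); contrapositively O(not rotate_keys -> report_audit_trail). Since O(not rotate_keys) holds, K gives O(report_audit_trail).
Premise 7 is O(report_audit_trail -> not disclose_ledger); since O(report_audit_trail), deontic closure gives O(not disclose_ledger).
The contrapositive of premise 1 (O(countersign_patent -> disclose_ledger)) is O(not disclose_ledger -> not countersign_patent), and O(not disclose_ledger) is already established, so O(not countersign_patent).
Premise 6 is O(not retain_sample -> countersign_patent); contrapositively O(not countersign_patent -> retain_sample). Since O(not countersign_patent) holds, K gives O(retain_sample).
Premises 5, 9 do not contribute to this derivation.
So O(retain_sample) follows.

Yes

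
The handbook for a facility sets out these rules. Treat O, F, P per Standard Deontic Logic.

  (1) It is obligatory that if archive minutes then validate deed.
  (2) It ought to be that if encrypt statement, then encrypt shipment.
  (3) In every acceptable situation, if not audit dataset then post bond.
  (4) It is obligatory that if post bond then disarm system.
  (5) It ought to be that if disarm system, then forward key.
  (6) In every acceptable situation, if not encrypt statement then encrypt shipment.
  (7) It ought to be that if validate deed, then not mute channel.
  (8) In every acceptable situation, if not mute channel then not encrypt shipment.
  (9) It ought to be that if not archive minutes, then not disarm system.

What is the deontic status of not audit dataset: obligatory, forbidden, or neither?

Premises 6 and 2 are O(¬encrypt_statement → encrypt_shipment) and O(encrypt_statement → encrypt_shipment); every ideal world satisfies ¬encrypt_statement or encrypt_statement, so in either case encrypt_shipment holds — hence O(encrypt_shipment).
The contrapositive of premise 8 (O(¬mute_channel → ¬encrypt_shipment)) is O(encrypt_shipment → mute_channel), and O(encrypt_shipment) is already established, so O(mute_channel).
Premise 7, O(validate_deed → ¬mute_channel), contraposes to O(mute_channel → ¬validate_deed); with O(mute_channel) we get O(¬validate_deed).
Premise 1 is O(archive_minutes → validate_deed); contrapositively O(¬validate_deed → ¬archive_minutes). Since O(¬validate_deed) holds, K gives O(¬archive_minutes).
Premise 9 is O(¬archive_minutes → ¬disarm_system); since O(¬archive_minutes), deontic closure gives O(¬disarm_system).
Premise 4, O(post_bond → disarm_system), contraposes to O(¬disarm_system → ¬post_bond); with O(¬disarm_system) we get O(¬post_bond).
The contrapositive of premise 3 (O(¬audit_dataset → post_bond)) is O(¬post_bond → audit_dataset), and O(¬post_bond) is already established, so O(audit_dataset).
Premise 5 does not contribute to this derivation.
Thus O(audit_dataset), which is F(¬audit_dataset): ¬audit_dataset is forbidden.

Forbidden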